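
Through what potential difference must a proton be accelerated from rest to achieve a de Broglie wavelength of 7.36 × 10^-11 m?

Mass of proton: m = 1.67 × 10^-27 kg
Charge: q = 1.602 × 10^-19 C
1.51 × 10^-1 V

From λ = h/√(2mqV), we solve for V:

λ² = h²/(2mqV)
V = h²/(2mqλ²)
V = (6.626 × 10^-34 J·s)² / (2 × 1.67 × 10^-27 kg × 1.602 × 10^-19 C × (7.36 × 10^-11 m)²)
V = 1.51 × 10^-1 V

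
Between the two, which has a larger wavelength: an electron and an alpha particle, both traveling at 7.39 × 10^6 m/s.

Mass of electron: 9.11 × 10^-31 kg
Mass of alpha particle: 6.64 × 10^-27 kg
The electron has the longer wavelength.

Using λ = h/(mv), since both particles have the same velocity, the wavelength depends only on mass.

For electron: λ₁ = h/(m₁v) = 9.84 × 10^-11 m
For alpha particle: λ₂ = h/(m₂v) = 1.35 × 10^-14 m

Since λ ∝ 1/m at constant velocity, the lighter particle has the longer wavelength.

The electron has the longer de Broglie wavelength.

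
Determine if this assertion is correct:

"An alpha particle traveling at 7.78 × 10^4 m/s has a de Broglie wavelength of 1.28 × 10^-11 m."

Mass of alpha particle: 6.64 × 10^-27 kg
False

The claim is incorrect.

Using λ = h/(mv):
λ = (6.626 × 10^-34 J·s) / (6.64 × 10^-27 kg × 7.78 × 10^4 m/s)
λ = 1.28 × 10^-12 m

The actual wavelength differs from the claimed 1.28 × 10^-11 m.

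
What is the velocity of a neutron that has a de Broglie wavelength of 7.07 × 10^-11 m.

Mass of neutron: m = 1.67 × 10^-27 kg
5.61 × 10^3 m/s

From the de Broglie relation λ = h/(mv), we solve for v:

v = h/(mλ)
v = (6.626 × 10^-34 J·s) / (1.67 × 10^-27 kg × 7.07 × 10^-11 m)
v = 5.61 × 10^3 m/s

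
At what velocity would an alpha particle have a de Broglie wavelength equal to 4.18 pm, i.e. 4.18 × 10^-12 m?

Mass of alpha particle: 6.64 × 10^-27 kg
2.39 × 10^4 m/s

From λ = h/(mv), solve for v:

v = h/(mλ)
v = (6.626 × 10^-34 J·s) / (6.64 × 10^-27 kg × 4.18 × 10^-12 m)
v = 2.39 × 10^4 m/s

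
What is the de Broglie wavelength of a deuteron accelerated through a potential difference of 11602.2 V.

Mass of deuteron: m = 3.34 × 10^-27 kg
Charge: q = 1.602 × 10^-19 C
1.88 × 10^-13 m

When a particle is accelerated through voltage V, it gains kinetic energy KE = qV.

The de Broglie wavelength is then λ = h/√(2mqV):

λ = h/√(2mqV)
λ = (6.626 × 10^-34 J·s) / √(2 × 3.34 × 10^-27 kg × 1.602 × 10^-19 C × 11602.2 V)
λ = 1.88 × 10^-13 m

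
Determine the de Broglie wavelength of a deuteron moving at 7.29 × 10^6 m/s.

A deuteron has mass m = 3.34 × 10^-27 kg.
2.72 × 10^-14 m

Using the de Broglie relation λ = h/(mv):

λ = h/(mv)
λ = (6.626 × 10^-34 J·s) / (3.34 × 10^-27 kg × 7.29 × 10^6 m/s)
λ = 2.72 × 10^-14 m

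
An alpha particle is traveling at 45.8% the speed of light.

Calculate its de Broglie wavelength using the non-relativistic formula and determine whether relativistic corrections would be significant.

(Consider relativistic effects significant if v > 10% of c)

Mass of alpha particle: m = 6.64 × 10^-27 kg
Yes, relativistic corrections are needed.

Using the non-relativistic de Broglie formula λ = h/(mv):

v = 45.8% × c = 1.373 × 10^8 m/s

λ = h/(mv)
λ = (6.626 × 10^-34 J·s) / (6.64 × 10^-27 kg × 1.373 × 10^8 m/s)
λ = 7.27 × 10^-16 m

Since v = 45.8% of c > 10% of c, relativistic corrections ARE significant and the actual wavelength would differ from this non-relativistic estimate.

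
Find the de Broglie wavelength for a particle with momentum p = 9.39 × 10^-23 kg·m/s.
7.06 × 10^-12 m

Using the de Broglie relation λ = h/p:

λ = h/p
λ = (6.626 × 10^-34 J·s) / (9.39 × 10^-23 kg·m/s)
λ = 7.06 × 10^-12 m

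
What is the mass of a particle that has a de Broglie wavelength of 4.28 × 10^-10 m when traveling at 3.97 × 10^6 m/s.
3.90 × 10^-31 kg

From the de Broglie relation λ = h/(mv), we solve for m:

m = h/(λv)
m = (6.626 × 10^-34 J·s) / (4.28 × 10^-10 m × 3.97 × 10^6 m/s)
m = 3.90 × 10^-31 kg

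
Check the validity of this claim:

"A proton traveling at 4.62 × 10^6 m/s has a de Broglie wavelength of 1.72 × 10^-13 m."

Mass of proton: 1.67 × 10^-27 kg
False

The claim is incorrect.

Using λ = h/(mv):
λ = (6.626 × 10^-34 J·s) / (1.67 × 10^-27 kg × 4.62 × 10^6 m/s)
λ = 8.59 × 10^-14 m

The actual wavelength differs from the claimed 1.72 × 10^-13 m.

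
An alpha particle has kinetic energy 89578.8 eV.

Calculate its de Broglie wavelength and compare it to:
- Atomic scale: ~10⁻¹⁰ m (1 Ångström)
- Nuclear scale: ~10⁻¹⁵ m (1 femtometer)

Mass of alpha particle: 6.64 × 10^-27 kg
λ = 4.80 × 10^-14 m, which is between nuclear and atomic scales.

Using λ = h/√(2mKE):

KE = 89578.8 eV = 1.435 × 10^-14 J

λ = h/√(2mKE)
λ = (6.626 × 10^-34 J·s) / √(2 × 6.64 × 10^-27 kg × 1.435 × 10^-14 J)
λ = 4.80 × 10^-14 m

Comparison:
- Atomic scale (10⁻¹⁰ m): λ is 0.00048× this size
- Nuclear scale (10⁻¹⁵ m): λ is 48× this size

The wavelength is between nuclear and atomic scales.

This wavelength is appropriate for probing atomic structure but too large for nuclear physics experiments.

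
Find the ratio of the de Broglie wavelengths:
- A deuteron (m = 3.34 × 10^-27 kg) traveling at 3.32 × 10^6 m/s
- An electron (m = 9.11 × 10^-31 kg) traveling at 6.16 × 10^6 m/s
λ₁/λ₂ = 5.06 × 10^-4

Using λ = h/(mv):

λ₁ = h/(m₁v₁) = 5.98 × 10^-14 m
λ₂ = h/(m₂v₂) = 1.18 × 10^-10 m

Ratio λ₁/λ₂ = (m₂v₂)/(m₁v₁)
         = (9.11 × 10^-31 kg × 6.16 × 10^6 m/s) / (3.34 × 10^-27 kg × 3.32 × 10^6 m/s)
         = 5.06 × 10^-4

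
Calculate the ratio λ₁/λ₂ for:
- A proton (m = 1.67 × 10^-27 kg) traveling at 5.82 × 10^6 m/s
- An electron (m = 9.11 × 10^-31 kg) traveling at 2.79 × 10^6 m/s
λ₁/λ₂ = 2.62 × 10^-4

Using λ = h/(mv):

λ₁ = h/(m₁v₁) = 6.82 × 10^-14 m
λ₂ = h/(m₂v₂) = 2.61 × 10^-10 m

Ratio λ₁/λ₂ = (m₂v₂)/(m₁v₁)
         = (9.11 × 10^-31 kg × 2.79 × 10^6 m/s) / (1.67 × 10^-27 kg × 5.82 × 10^6 m/s)
         = 2.62 × 10^-4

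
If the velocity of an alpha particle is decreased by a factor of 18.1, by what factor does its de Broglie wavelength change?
The wavelength increases by a factor of 18.1.

From λ = h/(mv), the wavelength is inversely proportional to velocity:

λ ∝ 1/v

If v → v/18.1, then λ → 18.1λ

When velocity is decreased by a factor of 18.1, the wavelength increases by a factor of 18.1.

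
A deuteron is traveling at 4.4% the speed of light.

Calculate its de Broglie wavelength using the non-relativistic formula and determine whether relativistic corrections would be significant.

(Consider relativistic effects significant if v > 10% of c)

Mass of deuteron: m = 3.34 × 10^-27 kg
No, relativistic corrections are not needed.

Using the non-relativistic de Broglie formula λ = h/(mv):

v = 4.4% × c = 1.319 × 10^7 m/s

λ = h/(mv)
λ = (6.626 × 10^-34 J·s) / (3.34 × 10^-27 kg × 1.319 × 10^7 m/s)
λ = 1.50 × 10^-14 m

Since v = 4.4% of c < 10% of c, relativistic corrections are NOT significant and this non-relativistic result is a good approximation.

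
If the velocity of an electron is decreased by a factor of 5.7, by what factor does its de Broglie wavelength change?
The wavelength increases by a factor of 5.7.

From λ = h/(mv), the wavelength is inversely proportional to velocity:

λ ∝ 1/v

If v → v/5.7, then λ → 5.7λ

When velocity is decreased by a factor of 5.7, the wavelength increases by a factor of 5.7.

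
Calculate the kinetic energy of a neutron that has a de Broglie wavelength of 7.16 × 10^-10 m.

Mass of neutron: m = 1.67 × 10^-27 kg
2.56 × 10^-22 J (or 1.60 × 10^-3 eV)

From λ = h/√(2mKE), we solve for KE:

λ² = h²/(2mKE)
KE = h²/(2mλ²)
KE = (6.626 × 10^-34 J·s)² / (2 × 1.67 × 10^-27 kg × (7.16 × 10^-10 m)²)
KE = 2.56 × 10^-22 J
KE = 1.60 × 10^-3 eV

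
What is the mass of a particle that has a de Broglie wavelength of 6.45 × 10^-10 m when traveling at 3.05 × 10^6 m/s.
3.37 × 10^-31 kg

From the de Broglie relation λ = h/(mv), we solve for m:

m = h/(λv)
m = (6.626 × 10^-34 J·s) / (6.45 × 10^-10 m × 3.05 × 10^6 m/s)
m = 3.37 × 10^-31 kg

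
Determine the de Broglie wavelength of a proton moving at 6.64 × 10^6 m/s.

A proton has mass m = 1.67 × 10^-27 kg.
5.98 × 10^-14 m

Using the de Broglie relation λ = h/(mv):

λ = h/(mv)
λ = (6.626 × 10^-34 J·s) / (1.67 × 10^-27 kg × 6.64 × 10^6 m/s)
λ = 5.98 × 10^-14 m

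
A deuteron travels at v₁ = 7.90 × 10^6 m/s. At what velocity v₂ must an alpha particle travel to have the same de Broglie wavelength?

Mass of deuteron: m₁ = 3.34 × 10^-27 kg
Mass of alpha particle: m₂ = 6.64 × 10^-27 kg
v₂ = 3.97 × 10^6 m/s

For equal de Broglie wavelengths: λ₁ = λ₂

h/(m₁v₁) = h/(m₂v₂)
m₁v₁ = m₂v₂
v₂ = v₁ · (m₁/m₂)

v₂ = 7.90 × 10^6 m/s × (3.34 × 10^-27 kg / 6.64 × 10^-27 kg)
v₂ = 3.97 × 10^6 m/s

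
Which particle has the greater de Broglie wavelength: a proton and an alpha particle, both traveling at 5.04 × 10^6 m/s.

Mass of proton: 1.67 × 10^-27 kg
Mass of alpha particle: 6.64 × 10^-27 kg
The proton has the longer wavelength.

Using λ = h/(mv), since both particles have the same velocity, the wavelength depends only on mass.

For proton: λ₁ = h/(m₁v) = 7.87 × 10^-14 m
For alpha particle: λ₂ = h/(m₂v) = 1.98 × 10^-14 m

Since λ ∝ 1/m at constant velocity, the lighter particle has the longer wavelength.

The proton has the longer de Broglie wavelength.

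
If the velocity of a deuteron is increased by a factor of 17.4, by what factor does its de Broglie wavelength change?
The wavelength decreases by a factor of 17.4.

From λ = h/(mv), the wavelength is inversely proportional to velocity:

λ ∝ 1/v

If v → 17.4v, then λ → λ/17.4

When velocity is increased by a factor of 17.4, the wavelength decreases by a factor of 17.4.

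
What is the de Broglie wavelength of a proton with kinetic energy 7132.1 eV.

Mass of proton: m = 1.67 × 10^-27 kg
3.39 × 10^-13 m

Using λ = h/√(2mKE):

First convert KE to Joules: KE = 7132.1 eV = 1.143 × 10^-15 J

λ = h/√(2mKE)
λ = (6.626 × 10^-34 J·s) / √(2 × 1.67 × 10^-27 kg × 1.143 × 10^-15 J)
λ = 3.39 × 10^-13 m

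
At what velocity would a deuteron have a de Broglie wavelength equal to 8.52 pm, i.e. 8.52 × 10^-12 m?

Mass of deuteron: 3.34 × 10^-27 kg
2.33 × 10^4 m/s

From λ = h/(mv), solve for v:

v = h/(mλ)
v = (6.626 × 10^-34 J·s) / (3.34 × 10^-27 kg × 8.52 × 10^-12 m)
v = 2.33 × 10^4 m/s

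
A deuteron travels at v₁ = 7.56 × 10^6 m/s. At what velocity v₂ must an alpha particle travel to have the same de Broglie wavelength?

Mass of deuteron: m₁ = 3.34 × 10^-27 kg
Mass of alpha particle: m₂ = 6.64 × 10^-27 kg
v₂ = 3.80 × 10^6 m/s

For equal de Broglie wavelengths: λ₁ = λ₂

h/(m₁v₁) = h/(m₂v₂)
m₁v₁ = m₂v₂
v₂ = v₁ · (m₁/m₂)

v₂ = 7.56 × 10^6 m/s × (3.34 × 10^-27 kg / 6.64 × 10^-27 kg)
v₂ = 3.80 × 10^6 m/s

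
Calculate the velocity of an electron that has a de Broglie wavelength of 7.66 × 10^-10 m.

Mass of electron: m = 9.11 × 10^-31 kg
9.50 × 10^5 m/s

From the de Broglie relation λ = h/(mv), we solve for v:

v = h/(mλ)
v = (6.626 × 10^-34 J·s) / (9.11 × 10^-31 kg × 7.66 × 10^-10 m)
v = 9.50 × 10^5 m/s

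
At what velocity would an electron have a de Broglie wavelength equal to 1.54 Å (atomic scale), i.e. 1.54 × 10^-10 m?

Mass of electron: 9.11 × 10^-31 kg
4.72 × 10^6 m/s

From λ = h/(mv), solve for v:

v = h/(mλ)
v = (6.626 × 10^-34 J·s) / (9.11 × 10^-31 kg × 1.54 × 10^-10 m)
v = 4.72 × 10^6 m/s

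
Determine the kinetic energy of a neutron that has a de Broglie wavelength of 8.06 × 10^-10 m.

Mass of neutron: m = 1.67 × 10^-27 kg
2.02 × 10^-22 J (or 1.26 × 10^-3 eV)

From λ = h/√(2mKE), we solve for KE:

λ² = h²/(2mKE)
KE = h²/(2mλ²)
KE = (6.626 × 10^-34 J·s)² / (2 × 1.67 × 10^-27 kg × (8.06 × 10^-10 m)²)
KE = 2.02 × 10^-22 J
KE = 1.26 × 10^-3 eV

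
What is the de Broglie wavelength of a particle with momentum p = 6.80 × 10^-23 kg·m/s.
9.74 × 10^-12 m

Using the de Broglie relation λ = h/p:

λ = h/p
λ = (6.626 × 10^-34 J·s) / (6.80 × 10^-23 kg·m/s)
λ = 9.74 × 10^-12 m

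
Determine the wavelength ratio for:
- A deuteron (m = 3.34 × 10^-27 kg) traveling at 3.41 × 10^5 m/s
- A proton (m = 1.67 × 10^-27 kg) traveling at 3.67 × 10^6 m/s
λ₁/λ₂ = 5.38

Using λ = h/(mv):

λ₁ = h/(m₁v₁) = 5.82 × 10^-13 m
λ₂ = h/(m₂v₂) = 1.08 × 10^-13 m

Ratio λ₁/λ₂ = (m₂v₂)/(m₁v₁)
         = (1.67 × 10^-27 kg × 3.67 × 10^6 m/s) / (3.34 × 10^-27 kg × 3.41 × 10^5 m/s)
         = 5.38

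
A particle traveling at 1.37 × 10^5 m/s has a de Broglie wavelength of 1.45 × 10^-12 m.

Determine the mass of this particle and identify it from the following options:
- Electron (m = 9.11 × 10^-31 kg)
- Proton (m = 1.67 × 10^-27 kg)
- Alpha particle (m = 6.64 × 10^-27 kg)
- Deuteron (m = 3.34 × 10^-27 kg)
The particle is a deuteron.

From λ = h/(mv), solve for mass:

m = h/(λv)
m = (6.626 × 10^-34 J·s) / (1.45 × 10^-12 m × 1.37 × 10^5 m/s)
m = 3.34 × 10^-27 kg

Comparing with the listed masses, this is closest to a deuteron.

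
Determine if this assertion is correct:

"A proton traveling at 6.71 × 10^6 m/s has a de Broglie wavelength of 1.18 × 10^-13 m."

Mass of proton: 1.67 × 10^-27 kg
False

The claim is incorrect.

Using λ = h/(mv):
λ = (6.626 × 10^-34 J·s) / (1.67 × 10^-27 kg × 6.71 × 10^6 m/s)
λ = 5.91 × 10^-14 m

The actual wavelength differs from the claimed 1.18 × 10^-13 m.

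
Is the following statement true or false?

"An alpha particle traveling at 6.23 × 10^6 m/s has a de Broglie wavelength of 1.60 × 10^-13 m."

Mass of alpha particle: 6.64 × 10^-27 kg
False

The claim is incorrect.

Using λ = h/(mv):
λ = (6.626 × 10^-34 J·s) / (6.64 × 10^-27 kg × 6.23 × 10^6 m/s)
λ = 1.60 × 10^-14 m

The actual wavelength differs from the claimed 1.60 × 10^-13 m.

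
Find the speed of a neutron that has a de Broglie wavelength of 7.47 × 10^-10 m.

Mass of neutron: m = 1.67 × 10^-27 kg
5.31 × 10^2 m/s

From the de Broglie relation λ = h/(mv), we solve for v:

v = h/(mλ)
v = (6.626 × 10^-34 J·s) / (1.67 × 10^-27 kg × 7.47 × 10^-10 m)
v = 5.31 × 10^2 m/s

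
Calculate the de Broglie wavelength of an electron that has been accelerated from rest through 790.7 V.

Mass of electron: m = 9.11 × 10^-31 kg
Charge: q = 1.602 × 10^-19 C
4.36 × 10^-11 m

When a particle is accelerated through voltage V, it gains kinetic energy KE = qV.

The de Broglie wavelength is then λ = h/√(2mqV):

λ = h/√(2mqV)
λ = (6.626 × 10^-34 J·s) / √(2 × 9.11 × 10^-31 kg × 1.602 × 10^-19 C × 790.7 V)
λ = 4.36 × 10^-11 m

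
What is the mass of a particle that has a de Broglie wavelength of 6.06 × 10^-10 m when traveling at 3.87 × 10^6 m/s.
2.83 × 10^-31 kg

From the de Broglie relation λ = h/(mv), we solve for m:

m = h/(λv)
m = (6.626 × 10^-34 J·s) / (6.06 × 10^-10 m × 3.87 × 10^6 m/s)
m = 2.83 × 10^-31 kg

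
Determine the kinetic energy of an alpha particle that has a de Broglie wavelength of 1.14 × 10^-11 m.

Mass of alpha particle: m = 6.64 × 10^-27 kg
2.54 × 10^-19 J (or 1.59 eV)

From λ = h/√(2mKE), we solve for KE:

λ² = h²/(2mKE)
KE = h²/(2mλ²)
KE = (6.626 × 10^-34 J·s)² / (2 × 6.64 × 10^-27 kg × (1.14 × 10^-11 m)²)
KE = 2.54 × 10^-19 J
KE = 1.59 eV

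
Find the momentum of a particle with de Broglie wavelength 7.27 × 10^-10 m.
9.11 × 10^-25 kg·m/s

From the de Broglie relation λ = h/p, we solve for p:

p = h/λ
p = (6.626 × 10^-34 J·s) / (7.27 × 10^-10 m)
p = 9.11 × 10^-25 kg·m/s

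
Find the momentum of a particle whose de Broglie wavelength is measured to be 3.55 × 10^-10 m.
1.87 × 10^-24 kg·m/s

From the de Broglie relation λ = h/p, we solve for p:

p = h/λ
p = (6.626 × 10^-34 J·s) / (3.55 × 10^-10 m)
p = 1.87 × 10^-24 kg·m/s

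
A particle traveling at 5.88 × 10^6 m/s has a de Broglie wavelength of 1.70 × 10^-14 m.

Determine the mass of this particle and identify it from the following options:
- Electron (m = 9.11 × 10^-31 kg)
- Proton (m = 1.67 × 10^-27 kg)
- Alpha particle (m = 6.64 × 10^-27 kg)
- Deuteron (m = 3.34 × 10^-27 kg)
The particle is an alpha particle.

From λ = h/(mv), solve for mass:

m = h/(λv)
m = (6.626 × 10^-34 J·s) / (1.70 × 10^-14 m × 5.88 × 10^6 m/s)
m = 6.63 × 10^-27 kg

Comparing with the listed masses, this is closest to an alpha particle.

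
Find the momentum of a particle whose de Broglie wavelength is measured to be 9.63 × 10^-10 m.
6.88 × 10^-25 kg·m/s

From the de Broglie relation λ = h/p, we solve for p:

p = h/λ
p = (6.626 × 10^-34 J·s) / (9.63 × 10^-10 m)
p = 6.88 × 10^-25 kg·m/s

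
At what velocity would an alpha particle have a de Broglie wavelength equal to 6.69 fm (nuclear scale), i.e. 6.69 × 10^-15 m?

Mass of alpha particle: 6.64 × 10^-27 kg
1.49 × 10^7 m/s

From λ = h/(mv), solve for v:

v = h/(mλ)
v = (6.626 × 10^-34 J·s) / (6.64 × 10^-27 kg × 6.69 × 10^-15 m)
v = 1.49 × 10^7 m/s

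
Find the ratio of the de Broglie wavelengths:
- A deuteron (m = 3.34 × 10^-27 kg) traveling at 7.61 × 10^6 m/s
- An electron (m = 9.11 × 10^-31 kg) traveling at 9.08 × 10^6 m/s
λ₁/λ₂ = 3.25 × 10^-4

Using λ = h/(mv):

λ₁ = h/(m₁v₁) = 2.61 × 10^-14 m
λ₂ = h/(m₂v₂) = 8.01 × 10^-11 m

Ratio λ₁/λ₂ = (m₂v₂)/(m₁v₁)
         = (9.11 × 10^-31 kg × 9.08 × 10^6 m/s) / (3.34 × 10^-27 kg × 7.61 × 10^6 m/s)
         = 3.25 × 10^-4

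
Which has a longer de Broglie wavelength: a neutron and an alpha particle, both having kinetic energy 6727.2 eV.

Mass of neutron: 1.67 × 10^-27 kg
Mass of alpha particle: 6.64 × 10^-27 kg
The neutron has the longer wavelength.

Using λ = h/√(2mKE):

For neutron: λ₁ = h/√(2m₁KE) = 3.49 × 10^-13 m
For alpha particle: λ₂ = h/√(2m₂KE) = 1.75 × 10^-13 m

Since λ ∝ 1/√m at constant kinetic energy, the lighter particle has the longer wavelength.

The neutron has the longer de Broglie wavelength.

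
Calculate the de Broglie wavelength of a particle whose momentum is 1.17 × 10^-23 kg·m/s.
5.66 × 10^-11 m

Using the de Broglie relation λ = h/p:

λ = h/p
λ = (6.626 × 10^-34 J·s) / (1.17 × 10^-23 kg·m/s)
λ = 5.66 × 10^-11 m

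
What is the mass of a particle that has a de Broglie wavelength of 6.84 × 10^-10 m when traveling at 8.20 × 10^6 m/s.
1.18 × 10^-31 kg

From the de Broglie relation λ = h/(mv), we solve for m:

m = h/(λv)
m = (6.626 × 10^-34 J·s) / (6.84 × 10^-10 m × 8.20 × 10^6 m/s)
m = 1.18 × 10^-31 kg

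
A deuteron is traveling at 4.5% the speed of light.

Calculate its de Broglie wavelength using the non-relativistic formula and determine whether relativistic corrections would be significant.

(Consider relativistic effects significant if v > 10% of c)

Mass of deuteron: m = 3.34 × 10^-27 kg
No, relativistic corrections are not needed.

Using the non-relativistic de Broglie formula λ = h/(mv):

v = 4.5% × c = 1.349 × 10^7 m/s

λ = h/(mv)
λ = (6.626 × 10^-34 J·s) / (3.34 × 10^-27 kg × 1.349 × 10^7 m/s)
λ = 1.47 × 10^-14 m

Since v = 4.5% of c < 10% of c, relativistic corrections are NOT significant and this non-relativistic result is a good approximation.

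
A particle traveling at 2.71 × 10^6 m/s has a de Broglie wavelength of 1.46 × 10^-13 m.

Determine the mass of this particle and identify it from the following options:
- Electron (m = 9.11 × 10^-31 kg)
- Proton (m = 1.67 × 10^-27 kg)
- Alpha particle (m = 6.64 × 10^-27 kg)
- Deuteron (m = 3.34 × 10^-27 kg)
The particle is a proton.

From λ = h/(mv), solve for mass:

m = h/(λv)
m = (6.626 × 10^-34 J·s) / (1.46 × 10^-13 m × 2.71 × 10^6 m/s)
m = 1.67 × 10^-27 kg

Comparing with the listed masses, this is closest to a proton.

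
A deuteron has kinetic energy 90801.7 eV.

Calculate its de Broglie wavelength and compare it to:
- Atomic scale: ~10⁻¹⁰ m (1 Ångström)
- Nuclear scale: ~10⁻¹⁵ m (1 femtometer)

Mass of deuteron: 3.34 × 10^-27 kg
λ = 6.72 × 10^-14 m, which is between nuclear and atomic scales.

Using λ = h/√(2mKE):

KE = 90801.7 eV = 1.455 × 10^-14 J

λ = h/√(2mKE)
λ = (6.626 × 10^-34 J·s) / √(2 × 3.34 × 10^-27 kg × 1.455 × 10^-14 J)
λ = 6.72 × 10^-14 m

Comparison:
- Atomic scale (10⁻¹⁰ m): λ is 0.00067× this size
- Nuclear scale (10⁻¹⁵ m): λ is 67× this size

The wavelength is between nuclear and atomic scales.

This wavelength is appropriate for probing atomic structure but too large for nuclear physics experiments.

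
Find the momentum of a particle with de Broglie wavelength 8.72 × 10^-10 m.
7.60 × 10^-25 kg·m/s

From the de Broglie relation λ = h/p, we solve for p:

p = h/λ
p = (6.626 × 10^-34 J·s) / (8.72 × 10^-10 m)
p = 7.60 × 10^-25 kg·m/s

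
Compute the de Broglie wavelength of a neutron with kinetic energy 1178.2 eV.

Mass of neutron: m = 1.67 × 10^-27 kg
8.34 × 10^-13 m

Using λ = h/√(2mKE):

First convert KE to Joules: KE = 1178.2 eV = 1.888 × 10^-16 J

λ = h/√(2mKE)
λ = (6.626 × 10^-34 J·s) / √(2 × 1.67 × 10^-27 kg × 1.888 × 10^-16 J)
λ = 8.34 × 10^-13 m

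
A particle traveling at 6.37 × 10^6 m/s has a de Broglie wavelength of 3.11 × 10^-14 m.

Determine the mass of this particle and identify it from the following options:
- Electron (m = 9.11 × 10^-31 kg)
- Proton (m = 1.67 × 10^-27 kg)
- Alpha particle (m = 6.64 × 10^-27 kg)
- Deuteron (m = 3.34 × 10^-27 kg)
The particle is a deuteron.

From λ = h/(mv), solve for mass:

m = h/(λv)
m = (6.626 × 10^-34 J·s) / (3.11 × 10^-14 m × 6.37 × 10^6 m/s)
m = 3.34 × 10^-27 kg

Comparing with the listed masses, this is closest to a deuteron.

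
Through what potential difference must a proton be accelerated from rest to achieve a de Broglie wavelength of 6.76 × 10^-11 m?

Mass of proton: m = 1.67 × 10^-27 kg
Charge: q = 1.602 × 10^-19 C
1.80 × 10^-1 V

From λ = h/√(2mqV), we solve for V:

λ² = h²/(2mqV)
V = h²/(2mqλ²)
V = (6.626 × 10^-34 J·s)² / (2 × 1.67 × 10^-27 kg × 1.602 × 10^-19 C × (6.76 × 10^-11 m)²)
V = 1.80 × 10^-1 V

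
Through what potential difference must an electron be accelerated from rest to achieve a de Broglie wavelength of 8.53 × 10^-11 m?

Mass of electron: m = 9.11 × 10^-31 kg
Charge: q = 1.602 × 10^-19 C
207 V

From λ = h/√(2mqV), we solve for V:

λ² = h²/(2mqV)
V = h²/(2mqλ²)
V = (6.626 × 10^-34 J·s)² / (2 × 9.11 × 10^-31 kg × 1.602 × 10^-19 C × (8.53 × 10^-11 m)²)
V = 207 V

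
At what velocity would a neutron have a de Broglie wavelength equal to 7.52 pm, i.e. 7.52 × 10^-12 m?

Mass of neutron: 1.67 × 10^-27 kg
5.28 × 10^4 m/s

From λ = h/(mv), solve for v:

v = h/(mλ)
v = (6.626 × 10^-34 J·s) / (1.67 × 10^-27 kg × 7.52 × 10^-12 m)
v = 5.28 × 10^4 m/s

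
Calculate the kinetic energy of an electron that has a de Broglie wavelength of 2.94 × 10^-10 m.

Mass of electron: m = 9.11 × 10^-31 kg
2.79 × 10^-18 J (or 17.4 eV)

From λ = h/√(2mKE), we solve for KE:

λ² = h²/(2mKE)
KE = h²/(2mλ²)
KE = (6.626 × 10^-34 J·s)² / (2 × 9.11 × 10^-31 kg × (2.94 × 10^-10 m)²)
KE = 2.79 × 10^-18 J
KE = 17.4 eV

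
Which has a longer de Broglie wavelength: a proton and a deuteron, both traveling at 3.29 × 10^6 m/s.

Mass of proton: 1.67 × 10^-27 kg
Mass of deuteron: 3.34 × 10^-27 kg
The proton has the longer wavelength.

Using λ = h/(mv), since both particles have the same velocity, the wavelength depends only on mass.

For proton: λ₁ = h/(m₁v) = 1.21 × 10^-13 m
For deuteron: λ₂ = h/(m₂v) = 6.03 × 10^-14 m

Since λ ∝ 1/m at constant velocity, the lighter particle has the longer wavelength.

The proton has the longer de Broglie wavelength.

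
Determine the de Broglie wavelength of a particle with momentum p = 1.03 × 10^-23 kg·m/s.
6.43 × 10^-11 m

Using the de Broglie relation λ = h/p:

λ = h/p
λ = (6.626 × 10^-34 J·s) / (1.03 × 10^-23 kg·m/s)
λ = 6.43 × 10^-11 m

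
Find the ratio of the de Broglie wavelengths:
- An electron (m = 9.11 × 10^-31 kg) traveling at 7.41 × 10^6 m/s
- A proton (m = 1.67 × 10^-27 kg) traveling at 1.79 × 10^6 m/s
λ₁/λ₂ = 443

Using λ = h/(mv):

λ₁ = h/(m₁v₁) = 9.82 × 10^-11 m
λ₂ = h/(m₂v₂) = 2.22 × 10^-13 m

Ratio λ₁/λ₂ = (m₂v₂)/(m₁v₁)
         = (1.67 × 10^-27 kg × 1.79 × 10^6 m/s) / (9.11 × 10^-31 kg × 7.41 × 10^6 m/s)
         = 443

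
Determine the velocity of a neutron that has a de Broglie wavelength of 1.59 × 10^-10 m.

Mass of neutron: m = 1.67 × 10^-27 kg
2.50 × 10^3 m/s

From the de Broglie relation λ = h/(mv), we solve for v:

v = h/(mλ)
v = (6.626 × 10^-34 J·s) / (1.67 × 10^-27 kg × 1.59 × 10^-10 m)
v = 2.50 × 10^3 m/s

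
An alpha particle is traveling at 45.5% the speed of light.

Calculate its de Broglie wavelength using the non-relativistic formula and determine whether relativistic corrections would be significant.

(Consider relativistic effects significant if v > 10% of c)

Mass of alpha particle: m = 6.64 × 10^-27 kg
Yes, relativistic corrections are needed.

Using the non-relativistic de Broglie formula λ = h/(mv):

v = 45.5% × c = 1.364 × 10^8 m/s

λ = h/(mv)
λ = (6.626 × 10^-34 J·s) / (6.64 × 10^-27 kg × 1.364 × 10^8 m/s)
λ = 7.32 × 10^-16 m

Since v = 45.5% of c > 10% of c, relativistic corrections ARE significant and the actual wavelength would differ from this non-relativistic estimate.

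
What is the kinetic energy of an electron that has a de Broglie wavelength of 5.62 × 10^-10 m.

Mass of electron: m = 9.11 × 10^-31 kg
7.63 × 10^-19 J (or 4.76 eV)

From λ = h/√(2mKE), we solve for KE:

λ² = h²/(2mKE)
KE = h²/(2mλ²)
KE = (6.626 × 10^-34 J·s)² / (2 × 9.11 × 10^-31 kg × (5.62 × 10^-10 m)²)
KE = 7.63 × 10^-19 J
KE = 4.76 eV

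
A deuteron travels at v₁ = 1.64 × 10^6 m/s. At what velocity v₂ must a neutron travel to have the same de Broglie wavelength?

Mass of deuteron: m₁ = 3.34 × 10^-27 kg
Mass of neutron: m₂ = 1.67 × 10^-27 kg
v₂ = 3.28 × 10^6 m/s

For equal de Broglie wavelengths: λ₁ = λ₂

h/(m₁v₁) = h/(m₂v₂)
m₁v₁ = m₂v₂
v₂ = v₁ · (m₁/m₂)

v₂ = 1.64 × 10^6 m/s × (3.34 × 10^-27 kg / 1.67 × 10^-27 kg)
v₂ = 3.28 × 10^6 m/s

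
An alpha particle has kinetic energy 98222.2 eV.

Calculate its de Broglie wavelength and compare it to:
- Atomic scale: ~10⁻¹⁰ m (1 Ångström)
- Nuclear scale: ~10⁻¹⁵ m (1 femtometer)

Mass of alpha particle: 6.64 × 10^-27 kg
λ = 4.58 × 10^-14 m, which is between nuclear and atomic scales.

Using λ = h/√(2mKE):

KE = 98222.2 eV = 1.574 × 10^-14 J

λ = h/√(2mKE)
λ = (6.626 × 10^-34 J·s) / √(2 × 6.64 × 10^-27 kg × 1.574 × 10^-14 J)
λ = 4.58 × 10^-14 m

Comparison:
- Atomic scale (10⁻¹⁰ m): λ is 0.00046× this size
- Nuclear scale (10⁻¹⁵ m): λ is 46× this size

The wavelength is between nuclear and atomic scales.

This wavelength is appropriate for probing atomic structure but too large for nuclear physics experiments.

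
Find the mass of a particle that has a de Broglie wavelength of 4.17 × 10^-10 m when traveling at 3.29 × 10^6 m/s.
4.83 × 10^-31 kg

From the de Broglie relation λ = h/(mv), we solve for m:

m = h/(λv)
m = (6.626 × 10^-34 J·s) / (4.17 × 10^-10 m × 3.29 × 10^6 m/s)
m = 4.83 × 10^-31 kg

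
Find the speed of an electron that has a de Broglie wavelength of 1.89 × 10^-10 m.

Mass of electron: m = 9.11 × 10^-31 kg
3.85 × 10^6 m/s

From the de Broglie relation λ = h/(mv), we solve for v:

v = h/(mλ)
v = (6.626 × 10^-34 J·s) / (9.11 × 10^-31 kg × 1.89 × 10^-10 m)
v = 3.85 × 10^6 m/s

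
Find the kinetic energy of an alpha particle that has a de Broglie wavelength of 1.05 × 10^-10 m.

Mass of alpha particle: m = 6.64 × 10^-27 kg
3.00 × 10^-21 J (or 0.0187 eV)

From λ = h/√(2mKE), we solve for KE:

λ² = h²/(2mKE)
KE = h²/(2mλ²)
KE = (6.626 × 10^-34 J·s)² / (2 × 6.64 × 10^-27 kg × (1.05 × 10^-10 m)²)
KE = 3.00 × 10^-21 J
KE = 0.0187 eV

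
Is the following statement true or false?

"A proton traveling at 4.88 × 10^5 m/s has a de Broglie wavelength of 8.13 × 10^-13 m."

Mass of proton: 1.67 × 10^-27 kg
True

The claim is correct.

Using λ = h/(mv):
λ = (6.626 × 10^-34 J·s) / (1.67 × 10^-27 kg × 4.88 × 10^5 m/s)
λ = 8.13 × 10^-13 m

This matches the claimed value.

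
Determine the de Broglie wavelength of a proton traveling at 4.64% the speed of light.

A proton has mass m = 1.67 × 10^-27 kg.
2.85 × 10^-14 m

Using the de Broglie relation λ = h/(mv):

v = 4.64% × c = 1.391 × 10^7 m/s

λ = h/(mv)
λ = (6.626 × 10^-34 J·s) / (1.67 × 10^-27 kg × 1.391 × 10^7 m/s)
λ = 2.85 × 10^-14 m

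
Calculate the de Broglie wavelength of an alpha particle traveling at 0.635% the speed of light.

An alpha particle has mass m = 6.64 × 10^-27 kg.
5.24 × 10^-14 m

Using the de Broglie relation λ = h/(mv):

v = 0.635% × c = 1.904 × 10^6 m/s

λ = h/(mv)
λ = (6.626 × 10^-34 J·s) / (6.64 × 10^-27 kg × 1.904 × 10^6 m/s)
λ = 5.24 × 10^-14 m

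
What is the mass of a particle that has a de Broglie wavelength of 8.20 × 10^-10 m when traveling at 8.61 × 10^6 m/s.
9.39 × 10^-32 kg

From the de Broglie relation λ = h/(mv), we solve for m:

m = h/(λv)
m = (6.626 × 10^-34 J·s) / (8.20 × 10^-10 m × 8.61 × 10^6 m/s)
m = 9.39 × 10^-32 kg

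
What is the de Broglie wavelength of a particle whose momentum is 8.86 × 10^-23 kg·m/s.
7.48 × 10^-12 m

Using the de Broglie relation λ = h/p:

λ = h/p
λ = (6.626 × 10^-34 J·s) / (8.86 × 10^-23 kg·m/s)
λ = 7.48 × 10^-12 m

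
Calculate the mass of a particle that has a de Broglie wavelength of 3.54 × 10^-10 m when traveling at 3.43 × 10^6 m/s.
5.46 × 10^-31 kg

From the de Broglie relation λ = h/(mv), we solve for m:

m = h/(λv)
m = (6.626 × 10^-34 J·s) / (3.54 × 10^-10 m × 3.43 × 10^6 m/s)
m = 5.46 × 10^-31 kg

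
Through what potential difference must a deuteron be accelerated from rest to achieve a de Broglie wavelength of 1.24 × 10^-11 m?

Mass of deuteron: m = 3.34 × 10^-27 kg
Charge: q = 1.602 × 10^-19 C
2.67 V

From λ = h/√(2mqV), we solve for V:

λ² = h²/(2mqV)
V = h²/(2mqλ²)
V = (6.626 × 10^-34 J·s)² / (2 × 3.34 × 10^-27 kg × 1.602 × 10^-19 C × (1.24 × 10^-11 m)²)
V = 2.67 V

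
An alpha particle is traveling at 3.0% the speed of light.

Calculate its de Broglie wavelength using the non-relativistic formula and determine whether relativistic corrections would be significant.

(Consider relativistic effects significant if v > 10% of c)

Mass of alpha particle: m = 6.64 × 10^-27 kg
No, relativistic corrections are not needed.

Using the non-relativistic de Broglie formula λ = h/(mv):

v = 3.0% × c = 8.994 × 10^6 m/s

λ = h/(mv)
λ = (6.626 × 10^-34 J·s) / (6.64 × 10^-27 kg × 8.994 × 10^6 m/s)
λ = 1.11 × 10^-14 m

Since v = 3.0% of c < 10% of c, relativistic corrections are NOT significant and this non-relativistic result is a good approximation.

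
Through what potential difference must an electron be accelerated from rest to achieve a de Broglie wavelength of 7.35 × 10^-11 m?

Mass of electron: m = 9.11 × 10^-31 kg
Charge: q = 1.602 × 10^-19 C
278 V

From λ = h/√(2mqV), we solve for V:

λ² = h²/(2mqV)
V = h²/(2mqλ²)
V = (6.626 × 10^-34 J·s)² / (2 × 9.11 × 10^-31 kg × 1.602 × 10^-19 C × (7.35 × 10^-11 m)²)
V = 278 V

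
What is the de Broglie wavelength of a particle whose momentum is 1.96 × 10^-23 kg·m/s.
3.38 × 10^-11 m

Using the de Broglie relation λ = h/p:

λ = h/p
λ = (6.626 × 10^-34 J·s) / (1.96 × 10^-23 kg·m/s)
λ = 3.38 × 10^-11 m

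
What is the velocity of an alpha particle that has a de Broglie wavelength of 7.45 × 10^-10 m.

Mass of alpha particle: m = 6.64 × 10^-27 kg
1.34 × 10^2 m/s

From the de Broglie relation λ = h/(mv), we solve for v:

v = h/(mλ)
v = (6.626 × 10^-34 J·s) / (6.64 × 10^-27 kg × 7.45 × 10^-10 m)
v = 1.34 × 10^2 m/s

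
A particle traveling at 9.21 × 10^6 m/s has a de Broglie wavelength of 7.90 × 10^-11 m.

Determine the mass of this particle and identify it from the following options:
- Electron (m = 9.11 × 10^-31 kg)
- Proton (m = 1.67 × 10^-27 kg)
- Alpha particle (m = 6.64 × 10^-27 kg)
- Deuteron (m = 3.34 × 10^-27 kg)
The particle is an electron.

From λ = h/(mv), solve for mass:

m = h/(λv)
m = (6.626 × 10^-34 J·s) / (7.90 × 10^-11 m × 9.21 × 10^6 m/s)
m = 9.11 × 10^-31 kg

Comparing with the listed masses, this is closest to an electron.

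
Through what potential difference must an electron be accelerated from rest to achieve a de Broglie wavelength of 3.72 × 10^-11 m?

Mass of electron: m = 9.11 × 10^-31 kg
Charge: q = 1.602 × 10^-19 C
1.09 × 10^3 V

From λ = h/√(2mqV), we solve for V:

λ² = h²/(2mqV)
V = h²/(2mqλ²)
V = (6.626 × 10^-34 J·s)² / (2 × 9.11 × 10^-31 kg × 1.602 × 10^-19 C × (3.72 × 10^-11 m)²)
V = 1.09 × 10^3 V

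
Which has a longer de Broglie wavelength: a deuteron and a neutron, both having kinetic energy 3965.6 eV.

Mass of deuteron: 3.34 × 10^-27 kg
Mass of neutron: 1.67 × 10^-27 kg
The neutron has the longer wavelength.

Using λ = h/√(2mKE):

For deuteron: λ₁ = h/√(2m₁KE) = 3.22 × 10^-13 m
For neutron: λ₂ = h/√(2m₂KE) = 4.55 × 10^-13 m

Since λ ∝ 1/√m at constant kinetic energy, the lighter particle has the longer wavelength.

The neutron has the longer de Broglie wavelength.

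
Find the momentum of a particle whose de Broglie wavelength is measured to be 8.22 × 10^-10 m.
8.06 × 10^-25 kg·m/s

From the de Broglie relation λ = h/p, we solve for p:

p = h/λ
p = (6.626 × 10^-34 J·s) / (8.22 × 10^-10 m)
p = 8.06 × 10^-25 kg·m/s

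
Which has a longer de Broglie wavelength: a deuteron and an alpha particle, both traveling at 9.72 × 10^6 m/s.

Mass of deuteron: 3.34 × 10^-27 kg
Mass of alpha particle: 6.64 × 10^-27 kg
The deuteron has the longer wavelength.

Using λ = h/(mv), since both particles have the same velocity, the wavelength depends only on mass.

For deuteron: λ₁ = h/(m₁v) = 2.04 × 10^-14 m
For alpha particle: λ₂ = h/(m₂v) = 1.03 × 10^-14 m

Since λ ∝ 1/m at constant velocity, the lighter particle has the longer wavelength.

The deuteron has the longer de Broglie wavelength.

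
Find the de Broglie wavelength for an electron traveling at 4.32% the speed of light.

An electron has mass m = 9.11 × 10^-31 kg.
5.62 × 10^-11 m

Using the de Broglie relation λ = h/(mv):

v = 4.32% × c = 1.295 × 10^7 m/s

λ = h/(mv)
λ = (6.626 × 10^-34 J·s) / (9.11 × 10^-31 kg × 1.295 × 10^7 m/s)
λ = 5.62 × 10^-11 m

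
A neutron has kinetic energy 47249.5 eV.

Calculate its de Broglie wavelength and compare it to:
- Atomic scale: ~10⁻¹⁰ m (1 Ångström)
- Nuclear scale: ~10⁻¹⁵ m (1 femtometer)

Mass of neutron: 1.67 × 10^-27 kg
λ = 1.32 × 10^-13 m, which is between nuclear and atomic scales.

Using λ = h/√(2mKE):

KE = 47249.5 eV = 7.570 × 10^-15 J

λ = h/√(2mKE)
λ = (6.626 × 10^-34 J·s) / √(2 × 1.67 × 10^-27 kg × 7.570 × 10^-15 J)
λ = 1.32 × 10^-13 m

Comparison:
- Atomic scale (10⁻¹⁰ m): λ is 0.0013× this size
- Nuclear scale (10⁻¹⁵ m): λ is 1.3e+02× this size

The wavelength is between nuclear and atomic scales.

This wavelength is appropriate for probing atomic structure but too large for nuclear physics experiments.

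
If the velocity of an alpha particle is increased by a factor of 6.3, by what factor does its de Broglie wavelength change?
The wavelength decreases by a factor of 6.3.

From λ = h/(mv), the wavelength is inversely proportional to velocity:

λ ∝ 1/v

If v → 6.3v, then λ → λ/6.3

When velocity is increased by a factor of 6.3, the wavelength decreases by a factor of 6.3.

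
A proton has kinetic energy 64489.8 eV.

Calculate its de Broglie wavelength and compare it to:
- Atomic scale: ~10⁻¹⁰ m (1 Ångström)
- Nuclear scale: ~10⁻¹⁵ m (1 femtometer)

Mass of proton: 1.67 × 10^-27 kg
λ = 1.13 × 10^-13 m, which is between nuclear and atomic scales.

Using λ = h/√(2mKE):

KE = 64489.8 eV = 1.033 × 10^-14 J

λ = h/√(2mKE)
λ = (6.626 × 10^-34 J·s) / √(2 × 1.67 × 10^-27 kg × 1.033 × 10^-14 J)
λ = 1.13 × 10^-13 m

Comparison:
- Atomic scale (10⁻¹⁰ m): λ is 0.0011× this size
- Nuclear scale (10⁻¹⁵ m): λ is 1.1e+02× this size

The wavelength is between nuclear and atomic scales.

This wavelength is appropriate for probing atomic structure but too large for nuclear physics experiments.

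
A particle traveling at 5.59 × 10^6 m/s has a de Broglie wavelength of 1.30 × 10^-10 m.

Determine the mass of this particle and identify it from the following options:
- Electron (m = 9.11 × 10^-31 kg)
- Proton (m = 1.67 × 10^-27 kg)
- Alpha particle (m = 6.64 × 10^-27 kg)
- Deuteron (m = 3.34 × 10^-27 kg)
The particle is an electron.

From λ = h/(mv), solve for mass:

m = h/(λv)
m = (6.626 × 10^-34 J·s) / (1.30 × 10^-10 m × 5.59 × 10^6 m/s)
m = 9.12 × 10^-31 kg

Comparing with the listed masses, this is closest to an electron.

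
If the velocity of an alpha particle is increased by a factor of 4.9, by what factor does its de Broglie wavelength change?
The wavelength decreases by a factor of 4.9.

From λ = h/(mv), the wavelength is inversely proportional to velocity:

λ ∝ 1/v

If v → 4.9v, then λ → λ/4.9

When velocity is increased by a factor of 4.9, the wavelength decreases by a factor of 4.9.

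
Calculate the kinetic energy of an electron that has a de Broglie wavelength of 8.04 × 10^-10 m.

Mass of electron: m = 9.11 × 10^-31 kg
3.73 × 10^-19 J (or 2.33 eV)

From λ = h/√(2mKE), we solve for KE:

λ² = h²/(2mKE)
KE = h²/(2mλ²)
KE = (6.626 × 10^-34 J·s)² / (2 × 9.11 × 10^-31 kg × (8.04 × 10^-10 m)²)
KE = 3.73 × 10^-19 J
KE = 2.33 eV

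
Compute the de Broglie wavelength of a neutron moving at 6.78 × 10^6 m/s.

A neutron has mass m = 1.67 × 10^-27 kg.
5.85 × 10^-14 m

Using the de Broglie relation λ = h/(mv):

λ = h/(mv)
λ = (6.626 × 10^-34 J·s) / (1.67 × 10^-27 kg × 6.78 × 10^6 m/s)
λ = 5.85 × 10^-14 m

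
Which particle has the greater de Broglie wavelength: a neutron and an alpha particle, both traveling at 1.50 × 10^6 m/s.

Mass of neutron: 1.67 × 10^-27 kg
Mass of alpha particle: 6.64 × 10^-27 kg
The neutron has the longer wavelength.

Using λ = h/(mv), since both particles have the same velocity, the wavelength depends only on mass.

For neutron: λ₁ = h/(m₁v) = 2.65 × 10^-13 m
For alpha particle: λ₂ = h/(m₂v) = 6.65 × 10^-14 m

Since λ ∝ 1/m at constant velocity, the lighter particle has the longer wavelength.

The neutron has the longer de Broglie wavelength.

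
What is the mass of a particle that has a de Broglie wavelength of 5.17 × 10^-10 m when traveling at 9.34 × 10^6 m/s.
1.37 × 10^-31 kg

From the de Broglie relation λ = h/(mv), we solve for m:

m = h/(λv)
m = (6.626 × 10^-34 J·s) / (5.17 × 10^-10 m × 9.34 × 10^6 m/s)
m = 1.37 × 10^-31 kg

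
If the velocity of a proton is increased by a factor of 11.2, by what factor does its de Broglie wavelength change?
The wavelength decreases by a factor of 11.2.

From λ = h/(mv), the wavelength is inversely proportional to velocity:

λ ∝ 1/v

If v → 11.2v, then λ → λ/11.2

When velocity is increased by a factor of 11.2, the wavelength decreases by a factor of 11.2.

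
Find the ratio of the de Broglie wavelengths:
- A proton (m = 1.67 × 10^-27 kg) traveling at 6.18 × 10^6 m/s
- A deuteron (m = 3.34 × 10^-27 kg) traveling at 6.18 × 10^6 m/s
λ₁/λ₂ = 2.00

Using λ = h/(mv):

λ₁ = h/(m₁v₁) = 6.42 × 10^-14 m
λ₂ = h/(m₂v₂) = 3.21 × 10^-14 m

Ratio λ₁/λ₂ = (m₂v₂)/(m₁v₁)
         = (3.34 × 10^-27 kg × 6.18 × 10^6 m/s) / (1.67 × 10^-27 kg × 6.18 × 10^6 m/s)
         = 2.00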